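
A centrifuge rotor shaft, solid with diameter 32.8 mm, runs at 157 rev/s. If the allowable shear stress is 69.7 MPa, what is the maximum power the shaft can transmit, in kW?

J = πd⁴/32 = π(0.0328)⁴/32 = 1.136×10^-7 m⁴.
T_max = τ_allow·J/r = 6.97×10^7 × 1.136×10^-7 / 0.0164 = 482.9 N·m.
ω = 2π·157 = 986.5 rad/s, so P_max = T_max·ω = 4.764×10^5 W.

476 kW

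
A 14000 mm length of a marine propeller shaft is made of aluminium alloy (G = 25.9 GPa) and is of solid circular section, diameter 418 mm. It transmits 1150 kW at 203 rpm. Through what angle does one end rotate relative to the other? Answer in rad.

0.00976 rad

ω = 2π·203/60 = 21.26 rad/s, so T = P/ω = 1150×10³ / 21.26 = 54100 N·m.
J = πd⁴/32 = π(0.418)⁴/32 = 2.997×10^-3 m⁴.
θ = T·L/(G·J) = 54100 × 14.0 / (25.9×10⁹ × 2.997×10^-3) = 9.757×10^-3 rad.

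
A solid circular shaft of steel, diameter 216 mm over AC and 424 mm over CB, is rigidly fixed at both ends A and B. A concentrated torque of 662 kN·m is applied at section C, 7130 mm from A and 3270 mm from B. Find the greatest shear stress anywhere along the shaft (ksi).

6.22 ksi

Compatibility: T_A·a/J_AC = T_B·b/J_CB with T_A + T_B = T₀.
J_AC = 2.14×10^-4 m⁴, J_CB = 3.17×10^-3 m⁴, so T_A = T₀·(J_AC/a)/((J_AC/a)+(J_CB/b)) = 19840 N·m, T_B = 642200 N·m.
τ in each portion: τ_AC = 1.00×10^7 Pa, τ_CB = 4.29×10^7 Pa; maximum is in CB.
τ_max = T_CB·r/J = 642200·0.212/3.17×10^-3 = 4.291×10^7 Pa.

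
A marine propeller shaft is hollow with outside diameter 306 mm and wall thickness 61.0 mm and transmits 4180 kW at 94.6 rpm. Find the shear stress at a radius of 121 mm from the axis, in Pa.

ω = 2π·94.6/60 = 9.906 rad/s, so T = P/ω = 4180×10³ / 9.906 = 421900 N·m.
J = π(d_o⁴ − d_i⁴)/32 = π(0.306⁴ − 0.184⁴)/32 = 7.482×10^-4 m⁴.
Shear stress varies linearly with radius: τ = T·r/J = 421900 × 0.121 / 7.482×10^-4 = 6.823×10^7 Pa.

6.82e7 Pa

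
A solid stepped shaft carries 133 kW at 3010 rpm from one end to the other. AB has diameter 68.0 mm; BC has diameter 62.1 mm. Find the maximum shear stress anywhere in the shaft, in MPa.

ω = 2π·3010/60 = 315.2 rad/s, so T = P/ω = 133×10³ / 315.2 = 421.9 N·m.
Under the same torque, τ_max = 16T/(πd³) is largest where d is smallest — segment BC (d = 62.1 mm).
τ_max = 16·421.9/(π·(0.0621)³) = 8.973×10^6 Pa.

8.97 MPa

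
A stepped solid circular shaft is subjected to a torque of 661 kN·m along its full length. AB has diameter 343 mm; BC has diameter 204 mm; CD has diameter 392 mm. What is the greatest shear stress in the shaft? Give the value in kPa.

Under the same torque, τ_max = 16T/(πd³) is largest where d is smallest — segment BC (d = 204 mm).
τ_max = 16·661000/(π·(0.204)³) = 3.965×10^8 Pa.

397000 kPa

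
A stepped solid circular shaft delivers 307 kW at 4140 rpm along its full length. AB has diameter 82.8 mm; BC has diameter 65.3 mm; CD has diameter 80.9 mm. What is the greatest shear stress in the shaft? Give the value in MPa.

13.0 MPa

ω = 2π·4140/60 = 433.5 rad/s, so T = P/ω = 307×10³ / 433.5 = 708.1 N·m.
Under the same torque, τ_max = 16T/(πd³) is largest where d is smallest — segment BC (d = 65.3 mm).
τ_max = 16·708.1/(π·(0.0653)³) = 1.295×10^7 Pa.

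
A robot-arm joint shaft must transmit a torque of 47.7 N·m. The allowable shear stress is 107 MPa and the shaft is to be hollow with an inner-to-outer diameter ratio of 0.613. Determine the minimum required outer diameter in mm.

13.8 mm

For a hollow shaft with d_i/d_o = 0.613: τ_max = 16T/(π d_o³ (1−k⁴)), so d_o = [16T/(π τ_allow (1−k⁴))]^(1/3) = [16·47.70/(π·1.07×10^8·0.8588)]^(1/3) = 0.01383 m.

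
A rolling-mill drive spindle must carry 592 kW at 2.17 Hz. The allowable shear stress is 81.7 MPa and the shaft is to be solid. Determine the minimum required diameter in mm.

ω = 2π·2.17 = 13.63 rad/s, so T = P/ω = 592×10³ / 13.63 = 43420 N·m.
For a solid shaft τ_max = 16T/(πd³), so d = (16T/(π τ_allow))^(1/3) = (16·43420/(π·8.17×10^7))^(1/3) = 0.1394 m.

139 mm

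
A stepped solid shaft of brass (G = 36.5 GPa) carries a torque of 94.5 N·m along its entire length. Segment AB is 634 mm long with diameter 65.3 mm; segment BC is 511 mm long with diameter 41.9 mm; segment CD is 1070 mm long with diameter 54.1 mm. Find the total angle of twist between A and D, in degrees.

0.492°

J_AB = π(0.0653)⁴/32 = 1.79×10^-6 m⁴; J_BC = π(0.0419)⁴/32 = 3.03×10^-7 m⁴; J_CD = π(0.0541)⁴/32 = 8.41×10^-7 m⁴.
θ = (T/G)·Σ L_i/J_i = (94.50/36.5×10⁹)·(0.634/1.79×10^-6 + 0.511/3.03×10^-7 + 1.07/8.41×10^-7) = 8.586×10^-3 rad.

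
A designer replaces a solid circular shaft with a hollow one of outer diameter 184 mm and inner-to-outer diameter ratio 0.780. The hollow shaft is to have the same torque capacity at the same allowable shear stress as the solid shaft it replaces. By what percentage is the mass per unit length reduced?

Equal τ_max and T ⇒ the solid shaft needs d_s³ = d_o³(1−k⁴), so d_s = 184·(1−0.780⁴)^(1/3) = 157.7 mm.
Area ratio A_h/A_s = d_o²(1−k²)/d_s² = (1−k²)/(1−k⁴)^(2/3) = 0.5329.
Mass saving = 1 − 0.5329 = 46.7 %.

46.7 %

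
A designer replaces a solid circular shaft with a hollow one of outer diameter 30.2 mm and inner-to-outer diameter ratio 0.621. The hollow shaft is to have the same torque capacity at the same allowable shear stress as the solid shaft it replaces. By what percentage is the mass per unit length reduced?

Equal τ_max and T ⇒ the solid shaft needs d_s³ = d_o³(1−k⁴), so d_s = 30.2·(1−0.621⁴)^(1/3) = 28.62 mm.
Area ratio A_h/A_s = d_o²(1−k²)/d_s² = (1−k²)/(1−k⁴)^(2/3) = 0.6840.
Mass saving = 1 − 0.6840 = 31.6 %.

31.6 %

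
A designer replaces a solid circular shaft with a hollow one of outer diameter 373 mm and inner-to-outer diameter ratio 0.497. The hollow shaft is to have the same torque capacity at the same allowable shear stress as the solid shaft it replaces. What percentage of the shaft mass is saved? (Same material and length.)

Equal τ_max and T ⇒ the solid shaft needs d_s³ = d_o³(1−k⁴), so d_s = 373·(1−0.497⁴)^(1/3) = 365.3 mm.
Area ratio A_h/A_s = d_o²(1−k²)/d_s² = (1−k²)/(1−k⁴)^(2/3) = 0.7853.
Mass saving = 1 − 0.7853 = 21.5 %.

21.5 %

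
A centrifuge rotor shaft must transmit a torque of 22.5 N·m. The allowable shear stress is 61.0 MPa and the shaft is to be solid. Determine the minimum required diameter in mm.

For a solid shaft τ_max = 16T/(πd³), so d = (16T/(π τ_allow))^(1/3) = (16·22.50/(π·6.10×10^7))^(1/3) = 0.01234 m.

12.3 mm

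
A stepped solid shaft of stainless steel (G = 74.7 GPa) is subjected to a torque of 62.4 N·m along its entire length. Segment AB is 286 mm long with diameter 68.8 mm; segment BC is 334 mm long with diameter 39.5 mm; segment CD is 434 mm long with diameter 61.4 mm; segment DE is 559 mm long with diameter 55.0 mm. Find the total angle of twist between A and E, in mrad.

2.06 mrad

J_AB = π(0.0688)⁴/32 = 2.20×10^-6 m⁴; J_BC = π(0.0395)⁴/32 = 2.39×10^-7 m⁴; J_CD = π(0.0614)⁴/32 = 1.40×10^-6 m⁴; J_DE = π(0.0550)⁴/32 = 8.98×10^-7 m⁴.
θ = (T/G)·Σ L_i/J_i = (62.40/74.7×10⁹)·(0.286/2.20×10^-6 + 0.334/2.39×10^-7 + 0.434/1.40×10^-6 + 0.559/8.98×10^-7) = 2.056×10^-3 rad.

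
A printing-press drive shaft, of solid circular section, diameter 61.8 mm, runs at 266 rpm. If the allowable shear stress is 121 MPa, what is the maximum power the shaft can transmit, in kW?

156 kW

J = πd⁴/32 = π(0.0618)⁴/32 = 1.432×10^-6 m⁴.
T_max = τ_allow·J/r = 1.21×10^8 × 1.432×10^-6 / 0.0309 = 5608 N·m.
ω = 2π·266/60 = 27.86 rad/s, so P_max = T_max·ω = 1.562×10^5 W.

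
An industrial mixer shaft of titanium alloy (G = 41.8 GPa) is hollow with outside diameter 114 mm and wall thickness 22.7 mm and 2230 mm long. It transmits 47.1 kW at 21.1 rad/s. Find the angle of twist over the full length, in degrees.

0.474°

ω = 21.1 rad/s, so T = P/ω = 47.1×10³ / 21.10 = 2232 N·m.
J = π(d_o⁴ − d_i⁴)/32 = π(0.114⁴ − 0.0686⁴)/32 = 1.441×10^-5 m⁴.
θ = T·L/(G·J) = 2232 × 2.23 / (41.8×10⁹ × 1.441×10^-5) = 8.266×10^-3 rad.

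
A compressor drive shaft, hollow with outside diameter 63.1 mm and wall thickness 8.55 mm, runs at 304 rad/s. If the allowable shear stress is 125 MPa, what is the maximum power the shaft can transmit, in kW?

1350 kW

J = π(d_o⁴ − d_i⁴)/32 = π(0.0631⁴ − 0.0460⁴)/32 = 1.117×10^-6 m⁴.
T_max = τ_allow·J/r = 1.25×10^8 × 1.117×10^-6 / 0.0316 = 4425 N·m.
ω = 304 rad/s, so P_max = T_max·ω = 1.345×10^6 W.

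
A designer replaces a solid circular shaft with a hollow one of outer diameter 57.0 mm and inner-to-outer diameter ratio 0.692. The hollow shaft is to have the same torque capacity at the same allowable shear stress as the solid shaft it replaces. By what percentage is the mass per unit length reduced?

Equal τ_max and T ⇒ the solid shaft needs d_s³ = d_o³(1−k⁴), so d_s = 57.0·(1−0.692⁴)^(1/3) = 52.26 mm.
Area ratio A_h/A_s = d_o²(1−k²)/d_s² = (1−k²)/(1−k⁴)^(2/3) = 0.6200.
Mass saving = 1 − 0.6200 = 38.0 %.

38.0 %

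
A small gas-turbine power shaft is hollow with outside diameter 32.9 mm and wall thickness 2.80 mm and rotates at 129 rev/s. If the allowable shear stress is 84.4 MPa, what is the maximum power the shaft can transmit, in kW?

J = π(d_o⁴ − d_i⁴)/32 = π(0.0329⁴ − 0.0273⁴)/32 = 6.049×10^-8 m⁴.
T_max = τ_allow·J/r = 8.44×10^7 × 6.049×10^-8 / 0.0164 = 310.4 N·m.
ω = 2π·129 = 810.5 rad/s, so P_max = T_max·ω = 2.516×10^5 W.

252 kW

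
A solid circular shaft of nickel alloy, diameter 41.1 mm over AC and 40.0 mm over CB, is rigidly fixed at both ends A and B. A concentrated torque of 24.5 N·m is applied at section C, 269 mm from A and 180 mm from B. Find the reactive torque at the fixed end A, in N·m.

10.5 N·m

Compatibility: T_A·a/J_AC = T_B·b/J_CB with T_A + T_B = T₀.
J_AC = 2.80×10^-7 m⁴, J_CB = 2.51×10^-7 m⁴, so T_A = T₀·(J_AC/a)/((J_AC/a)+(J_CB/b)) = 10.47 N·m, T_B = 14.03 N·m.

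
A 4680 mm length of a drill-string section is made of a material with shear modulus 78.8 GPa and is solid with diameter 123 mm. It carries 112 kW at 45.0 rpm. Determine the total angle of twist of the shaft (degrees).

ω = 2π·45.0/60 = 4.712 rad/s, so T = P/ω = 112×10³ / 4.712 = 23770 N·m.
J = πd⁴/32 = π(0.123)⁴/32 = 2.247×10^-5 m⁴.
θ = T·L/(G·J) = 23770 × 4.68 / (78.8×10⁹ × 2.247×10^-5) = 0.06282 rad.

3.60°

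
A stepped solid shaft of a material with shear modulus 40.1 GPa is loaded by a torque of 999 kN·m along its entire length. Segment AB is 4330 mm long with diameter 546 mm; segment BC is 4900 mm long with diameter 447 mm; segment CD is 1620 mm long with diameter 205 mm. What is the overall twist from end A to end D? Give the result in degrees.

J_AB = π(0.546)⁴/32 = 8.73×10^-3 m⁴; J_BC = π(0.447)⁴/32 = 3.92×10^-3 m⁴; J_CD = π(0.205)⁴/32 = 1.73×10^-4 m⁴.
θ = (T/G)·Σ L_i/J_i = (999000/40.1×10⁹)·(4.33/8.73×10^-3 + 4.90/3.92×10^-3 + 1.62/1.73×10^-4) = 0.2763 rad.

15.8°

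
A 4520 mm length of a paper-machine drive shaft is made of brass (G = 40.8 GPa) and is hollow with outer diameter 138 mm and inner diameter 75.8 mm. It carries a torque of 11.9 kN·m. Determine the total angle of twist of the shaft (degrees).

J = π(d_o⁴ − d_i⁴)/32 = π(0.138⁴ − 0.0758⁴)/32 = 3.236×10^-5 m⁴.
θ = T·L/(G·J) = 11900 × 4.52 / (40.8×10⁹ × 3.236×10^-5) = 0.04073 rad.

2.33°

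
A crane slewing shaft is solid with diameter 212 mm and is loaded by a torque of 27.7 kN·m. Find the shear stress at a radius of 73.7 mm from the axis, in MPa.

10.3 MPa

J = πd⁴/32 = π(0.212)⁴/32 = 1.983×10^-4 m⁴.
Shear stress varies linearly with radius: τ = T·r/J = 27700 × 0.0737 / 1.983×10^-4 = 1.029×10^7 Pa.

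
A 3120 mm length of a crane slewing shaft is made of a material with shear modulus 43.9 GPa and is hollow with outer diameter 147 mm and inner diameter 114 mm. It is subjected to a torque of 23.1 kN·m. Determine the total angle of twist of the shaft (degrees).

3.21°

J = π(d_o⁴ − d_i⁴)/32 = π(0.147⁴ − 0.114⁴)/32 = 2.926×10^-5 m⁴.
θ = T·L/(G·J) = 23100 × 3.12 / (43.9×10⁹ × 2.926×10^-5) = 0.05611 rad.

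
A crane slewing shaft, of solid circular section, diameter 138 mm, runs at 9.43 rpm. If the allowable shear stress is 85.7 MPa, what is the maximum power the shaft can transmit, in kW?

43.7 kW

J = πd⁴/32 = π(0.138)⁴/32 = 3.561×10^-5 m⁴.
T_max = τ_allow·J/r = 8.57×10^7 × 3.561×10^-5 / 0.0690 = 44220 N·m.
ω = 2π·9.43/60 = 0.9875 rad/s, so P_max = T_max·ω = 4.367×10^4 W.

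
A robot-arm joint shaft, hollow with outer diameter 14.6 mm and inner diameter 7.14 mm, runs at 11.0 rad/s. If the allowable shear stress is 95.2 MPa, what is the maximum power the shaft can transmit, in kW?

J = π(d_o⁴ − d_i⁴)/32 = π(0.0146⁴ − 0.00714⁴)/32 = 4.206×10^-9 m⁴.
T_max = τ_allow·J/r = 9.52×10^7 × 4.206×10^-9 / 0.00730 = 54.85 N·m.
ω = 11.0 rad/s, so P_max = T_max·ω = 603.3 W.

0.603 kW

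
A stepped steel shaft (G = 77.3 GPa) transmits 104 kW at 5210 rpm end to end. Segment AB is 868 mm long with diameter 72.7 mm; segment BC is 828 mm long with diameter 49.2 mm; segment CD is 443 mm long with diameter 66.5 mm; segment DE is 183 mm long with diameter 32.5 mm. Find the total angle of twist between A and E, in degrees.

ω = 2π·5210/60 = 545.6 rad/s, so T = P/ω = 104×10³ / 545.6 = 190.6 N·m.
J_AB = π(0.0727)⁴/32 = 2.74×10^-6 m⁴; J_BC = π(0.0492)⁴/32 = 5.75×10^-7 m⁴; J_CD = π(0.0665)⁴/32 = 1.92×10^-6 m⁴; J_DE = π(0.0325)⁴/32 = 1.10×10^-7 m⁴.
θ = (T/G)·Σ L_i/J_i = (190.6/77.3×10⁹)·(0.868/2.74×10^-6 + 0.828/5.75×10^-7 + 0.443/1.92×10^-6 + 0.183/1.10×10^-7) = 9.019×10^-3 rad.

0.517°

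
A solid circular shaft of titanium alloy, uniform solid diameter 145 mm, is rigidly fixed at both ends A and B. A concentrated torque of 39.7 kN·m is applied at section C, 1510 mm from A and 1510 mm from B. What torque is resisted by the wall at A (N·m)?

With uniform GJ and both ends fixed, compatibility θ_AC = θ_CB gives T_A·a = T_B·b, together with T_A + T_B = T₀.
T_A = T₀·b/(a+b) = 39700·1510/3020 = 19850 N·m; T_B = 19850 N·m.

19800 N·m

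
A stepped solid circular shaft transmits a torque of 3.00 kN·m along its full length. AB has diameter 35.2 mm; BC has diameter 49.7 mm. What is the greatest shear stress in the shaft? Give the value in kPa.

Under the same torque, τ_max = 16T/(πd³) is largest where d is smallest — segment AB (d = 35.2 mm).
τ_max = 16·3000/(π·(0.0352)³) = 3.503×10^8 Pa.

350000 kPa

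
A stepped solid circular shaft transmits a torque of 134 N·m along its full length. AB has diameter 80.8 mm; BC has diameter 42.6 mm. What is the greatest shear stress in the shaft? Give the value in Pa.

Under the same torque, τ_max = 16T/(πd³) is largest where d is smallest — segment BC (d = 42.6 mm).
τ_max = 16·134.0/(π·(0.0426)³) = 8.828×10^6 Pa.

8.83e6 Pa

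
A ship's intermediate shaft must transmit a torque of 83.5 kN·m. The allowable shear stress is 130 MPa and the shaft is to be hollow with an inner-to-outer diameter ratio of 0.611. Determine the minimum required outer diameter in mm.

For a hollow shaft with d_i/d_o = 0.611: τ_max = 16T/(π d_o³ (1−k⁴)), so d_o = [16T/(π τ_allow (1−k⁴))]^(1/3) = [16·83500/(π·1.30×10^8·0.8606)]^(1/3) = 0.1561 m.

156 mm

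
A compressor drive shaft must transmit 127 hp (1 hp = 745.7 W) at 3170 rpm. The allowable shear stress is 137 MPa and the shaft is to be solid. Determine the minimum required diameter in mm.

22.0 mm

ω = 2π·3170/60 = 332.0 rad/s, so T = P/ω = 127×745.7 / 332.0 = 285.3 N·m.
For a solid shaft τ_max = 16T/(πd³), so d = (16T/(π τ_allow))^(1/3) = (16·285.3/(π·1.37×10^8))^(1/3) = 0.02197 m.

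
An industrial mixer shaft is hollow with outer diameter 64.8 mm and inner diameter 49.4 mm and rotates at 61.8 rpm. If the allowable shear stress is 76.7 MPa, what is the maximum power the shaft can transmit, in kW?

17.6 kW

J = π(d_o⁴ − d_i⁴)/32 = π(0.0648⁴ − 0.0494⁴)/32 = 1.146×10^-6 m⁴.
T_max = τ_allow·J/r = 7.67×10^7 × 1.146×10^-6 / 0.0324 = 2714 N·m.
ω = 2π·61.8/60 = 6.472 rad/s, so P_max = T_max·ω = 1.756×10^4 W.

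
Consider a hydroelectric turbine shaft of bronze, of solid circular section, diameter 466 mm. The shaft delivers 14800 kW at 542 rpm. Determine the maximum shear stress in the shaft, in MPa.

ω = 2π·542/60 = 56.76 rad/s, so T = P/ω = 14800×10³ / 56.76 = 260800 N·m.
J = πd⁴/32 = π(0.466)⁴/32 = 4.630×10^-3 m⁴.
τ_max = T·r/J = 260800 × 0.233 / 4.630×10^-3 = 1.312×10^7 Pa.

13.1 MPa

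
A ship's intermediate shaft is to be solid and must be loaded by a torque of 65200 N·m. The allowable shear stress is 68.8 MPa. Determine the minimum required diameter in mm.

For a solid shaft τ_max = 16T/(πd³), so d = (16T/(π τ_allow))^(1/3) = (16·65200/(π·6.88×10^7))^(1/3) = 0.1690 m.

169 mm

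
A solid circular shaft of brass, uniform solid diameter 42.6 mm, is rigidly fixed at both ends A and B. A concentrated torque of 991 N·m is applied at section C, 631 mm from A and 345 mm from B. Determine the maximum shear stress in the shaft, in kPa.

With uniform GJ and both ends fixed, compatibility θ_AC = θ_CB gives T_A·a = T_B·b, together with T_A + T_B = T₀.
T_A = T₀·b/(a+b) = 991.0·345/976.0 = 350.3 N·m; T_B = 640.7 N·m.
τ in each portion: τ_AC = 2.31×10^7 Pa, τ_CB = 4.22×10^7 Pa; maximum is in CB.
τ_max = T_CB·r/J = 640.7·0.0213/3.23×10^-7 = 4.221×10^7 Pa.

42200 kPa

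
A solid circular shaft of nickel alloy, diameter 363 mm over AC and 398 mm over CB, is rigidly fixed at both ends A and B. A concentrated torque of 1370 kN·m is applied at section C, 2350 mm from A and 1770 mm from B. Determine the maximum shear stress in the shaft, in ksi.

10.6 ksi

Compatibility: T_A·a/J_AC = T_B·b/J_CB with T_A + T_B = T₀.
J_AC = 1.70×10^-3 m⁴, J_CB = 2.46×10^-3 m⁴, so T_A = T₀·(J_AC/a)/((J_AC/a)+(J_CB/b)) = 469400 N·m, T_B = 900600 N·m.
τ in each portion: τ_AC = 5.00×10^7 Pa, τ_CB = 7.28×10^7 Pa; maximum is in CB.
τ_max = T_CB·r/J = 900600·0.199/2.46×10^-3 = 7.275×10^7 Pa.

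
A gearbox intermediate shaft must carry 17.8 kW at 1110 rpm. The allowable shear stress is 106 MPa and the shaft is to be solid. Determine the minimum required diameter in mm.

ω = 2π·1110/60 = 116.2 rad/s, so T = P/ω = 17.8×10³ / 116.2 = 153.1 N·m.
For a solid shaft τ_max = 16T/(πd³), so d = (16T/(π τ_allow))^(1/3) = (16·153.1/(π·1.06×10^8))^(1/3) = 0.01945 m.

19.4 mm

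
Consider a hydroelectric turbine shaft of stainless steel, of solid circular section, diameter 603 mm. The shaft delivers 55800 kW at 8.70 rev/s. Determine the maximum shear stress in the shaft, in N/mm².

23.7 N/mm²

ω = 2π·8.70 = 54.66 rad/s, so T = P/ω = 55800×10³ / 54.66 = 1.021e6 N·m.
J = πd⁴/32 = π(0.603)⁴/32 = 0.01298 m⁴.
τ_max = T·r/J = 1.021e6 × 0.301 / 0.01298 = 2.371×10^7 Pa.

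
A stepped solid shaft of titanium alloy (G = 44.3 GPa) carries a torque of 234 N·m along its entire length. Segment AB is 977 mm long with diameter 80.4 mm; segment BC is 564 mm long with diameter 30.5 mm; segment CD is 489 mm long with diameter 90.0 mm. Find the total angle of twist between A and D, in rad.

0.0367 rad

J_AB = π(0.0804)⁴/32 = 4.10×10^-6 m⁴; J_BC = π(0.0305)⁴/32 = 8.50×10^-8 m⁴; J_CD = π(0.0900)⁴/32 = 6.44×10^-6 m⁴.
θ = (T/G)·Σ L_i/J_i = (234.0/44.3×10⁹)·(0.977/4.10×10^-6 + 0.564/8.50×10^-8 + 0.489/6.44×10^-6) = 0.03673 rad.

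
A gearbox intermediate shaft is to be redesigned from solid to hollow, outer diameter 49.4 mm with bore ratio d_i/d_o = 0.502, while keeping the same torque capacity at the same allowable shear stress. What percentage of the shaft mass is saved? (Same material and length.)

21.9 %

Equal τ_max and T ⇒ the solid shaft needs d_s³ = d_o³(1−k⁴), so d_s = 49.4·(1−0.502⁴)^(1/3) = 48.33 mm.
Area ratio A_h/A_s = d_o²(1−k²)/d_s² = (1−k²)/(1−k⁴)^(2/3) = 0.7814.
Mass saving = 1 − 0.7814 = 21.9 %.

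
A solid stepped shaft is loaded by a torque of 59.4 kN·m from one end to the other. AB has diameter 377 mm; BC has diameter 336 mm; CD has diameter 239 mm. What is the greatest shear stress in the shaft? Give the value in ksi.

3.21 ksi

Under the same torque, τ_max = 16T/(πd³) is largest where d is smallest — segment CD (d = 239 mm).
τ_max = 16·59400/(π·(0.239)³) = 2.216×10^7 Pa.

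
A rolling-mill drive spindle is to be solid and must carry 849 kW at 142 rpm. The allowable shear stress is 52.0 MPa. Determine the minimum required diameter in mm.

ω = 2π·142/60 = 14.87 rad/s, so T = P/ω = 849×10³ / 14.87 = 57090 N·m.
For a solid shaft τ_max = 16T/(πd³), so d = (16T/(π τ_allow))^(1/3) = (16·57090/(π·5.20×10^7))^(1/3) = 0.1775 m.

177 mm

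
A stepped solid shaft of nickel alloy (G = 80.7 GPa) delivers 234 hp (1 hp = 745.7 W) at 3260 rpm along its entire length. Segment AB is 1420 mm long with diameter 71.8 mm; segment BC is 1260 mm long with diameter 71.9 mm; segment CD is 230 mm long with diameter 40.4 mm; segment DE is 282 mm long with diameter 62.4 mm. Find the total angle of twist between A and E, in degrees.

ω = 2π·3260/60 = 341.4 rad/s, so T = P/ω = 234×745.7 / 341.4 = 511.1 N·m.
J_AB = π(0.0718)⁴/32 = 2.61×10^-6 m⁴; J_BC = π(0.0719)⁴/32 = 2.62×10^-6 m⁴; J_CD = π(0.0404)⁴/32 = 2.62×10^-7 m⁴; J_DE = π(0.0624)⁴/32 = 1.49×10^-6 m⁴.
θ = (T/G)·Σ L_i/J_i = (511.1/80.7×10⁹)·(1.42/2.61×10^-6 + 1.26/2.62×10^-6 + 0.230/2.62×10^-7 + 0.282/1.49×10^-6) = 0.01326 rad.

0.760°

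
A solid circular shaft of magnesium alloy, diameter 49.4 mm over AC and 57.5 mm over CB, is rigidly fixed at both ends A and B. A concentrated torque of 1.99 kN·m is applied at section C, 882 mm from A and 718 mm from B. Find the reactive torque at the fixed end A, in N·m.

Compatibility: T_A·a/J_AC = T_B·b/J_CB with T_A + T_B = T₀.
J_AC = 5.85×10^-7 m⁴, J_CB = 1.07×10^-6 m⁴, so T_A = T₀·(J_AC/a)/((J_AC/a)+(J_CB/b)) = 611.4 N·m, T_B = 1379 N·m.

611 N·m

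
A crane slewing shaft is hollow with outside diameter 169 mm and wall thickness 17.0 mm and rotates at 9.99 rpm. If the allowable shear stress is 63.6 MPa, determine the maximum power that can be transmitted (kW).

37.4 kW

J = π(d_o⁴ − d_i⁴)/32 = π(0.169⁴ − 0.135⁴)/32 = 4.748×10^-5 m⁴.
T_max = τ_allow·J/r = 6.36×10^7 × 4.748×10^-5 / 0.0845 = 35730 N·m.
ω = 2π·9.99/60 = 1.046 rad/s, so P_max = T_max·ω = 3.738×10^4 W.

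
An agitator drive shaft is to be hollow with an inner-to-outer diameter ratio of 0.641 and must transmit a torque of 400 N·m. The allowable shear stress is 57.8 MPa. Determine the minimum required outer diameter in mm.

For a hollow shaft with d_i/d_o = 0.641: τ_max = 16T/(π d_o³ (1−k⁴)), so d_o = [16T/(π τ_allow (1−k⁴))]^(1/3) = [16·400.0/(π·5.78×10^7·0.8312)]^(1/3) = 0.03487 m.

34.9 mm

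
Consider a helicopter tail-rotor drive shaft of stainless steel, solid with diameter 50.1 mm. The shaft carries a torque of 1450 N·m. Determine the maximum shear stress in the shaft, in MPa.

J = πd⁴/32 = π(0.0501)⁴/32 = 6.185×10^-7 m⁴.
τ_max = T·r/J = 1450 × 0.0250 / 6.185×10^-7 = 5.873×10^7 Pa.

58.7 MPa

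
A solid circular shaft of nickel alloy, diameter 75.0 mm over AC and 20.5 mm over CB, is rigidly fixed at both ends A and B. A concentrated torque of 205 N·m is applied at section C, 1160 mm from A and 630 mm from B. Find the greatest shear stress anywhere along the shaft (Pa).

Compatibility: T_A·a/J_AC = T_B·b/J_CB with T_A + T_B = T₀.
J_AC = 3.11×10^-6 m⁴, J_CB = 1.73×10^-8 m⁴, so T_A = T₀·(J_AC/a)/((J_AC/a)+(J_CB/b)) = 202.9 N·m, T_B = 2.085 N·m.
τ in each portion: τ_AC = 2.45×10^6 Pa, τ_CB = 1.23×10^6 Pa; maximum is in AC.
τ_max = T_AC·r/J = 202.9·0.0375/3.11×10^-6 = 2.450×10^6 Pa.

2.45e6 Pa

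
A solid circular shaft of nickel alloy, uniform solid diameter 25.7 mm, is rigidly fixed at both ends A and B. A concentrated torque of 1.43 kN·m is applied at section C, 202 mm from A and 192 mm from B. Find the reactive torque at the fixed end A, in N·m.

697 N·m

With uniform GJ and both ends fixed, compatibility θ_AC = θ_CB gives T_A·a = T_B·b, together with T_A + T_B = T₀.
T_A = T₀·b/(a+b) = 1430·192/394.0 = 696.9 N·m; T_B = 733.1 N·m.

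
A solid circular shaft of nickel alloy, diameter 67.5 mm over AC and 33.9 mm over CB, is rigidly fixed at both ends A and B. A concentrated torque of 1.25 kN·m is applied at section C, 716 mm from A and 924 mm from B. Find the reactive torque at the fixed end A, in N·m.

Compatibility: T_A·a/J_AC = T_B·b/J_CB with T_A + T_B = T₀.
J_AC = 2.04×10^-6 m⁴, J_CB = 1.30×10^-7 m⁴, so T_A = T₀·(J_AC/a)/((J_AC/a)+(J_CB/b)) = 1191 N·m, T_B = 58.73 N·m.

1190 N·m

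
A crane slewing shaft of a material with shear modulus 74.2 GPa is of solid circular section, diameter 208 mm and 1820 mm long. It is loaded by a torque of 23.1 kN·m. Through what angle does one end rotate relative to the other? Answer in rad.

0.00308 rad

J = πd⁴/32 = π(0.208)⁴/32 = 1.838×10^-4 m⁴.
θ = T·L/(G·J) = 23100 × 1.82 / (74.2×10⁹ × 1.838×10^-4) = 3.083×10^-3 rad.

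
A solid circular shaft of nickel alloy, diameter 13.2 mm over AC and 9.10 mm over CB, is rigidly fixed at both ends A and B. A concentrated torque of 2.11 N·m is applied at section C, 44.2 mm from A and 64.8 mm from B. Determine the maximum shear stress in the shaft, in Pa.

Compatibility: T_A·a/J_AC = T_B·b/J_CB with T_A + T_B = T₀.
J_AC = 2.98×10^-9 m⁴, J_CB = 6.73×10^-10 m⁴, so T_A = T₀·(J_AC/a)/((J_AC/a)+(J_CB/b)) = 1.828 N·m, T_B = 0.2817 N·m.
τ in each portion: τ_AC = 4.05×10^6 Pa, τ_CB = 1.90×10^6 Pa; maximum is in AC.
τ_max = T_AC·r/J = 1.828·0.00660/2.98×10^-9 = 4.049×10^6 Pa.

4.05e6 Pa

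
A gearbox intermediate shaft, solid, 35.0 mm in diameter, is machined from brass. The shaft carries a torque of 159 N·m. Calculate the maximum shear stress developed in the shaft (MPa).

J = πd⁴/32 = π(0.0350)⁴/32 = 1.473×10^-7 m⁴.
τ_max = T·r/J = 159.0 × 0.0175 / 1.473×10^-7 = 1.889×10^7 Pa.

18.9 MPa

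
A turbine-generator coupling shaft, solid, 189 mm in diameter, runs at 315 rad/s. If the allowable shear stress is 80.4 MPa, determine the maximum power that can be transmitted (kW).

J = πd⁴/32 = π(0.189)⁴/32 = 1.253×10^-4 m⁴.
T_max = τ_allow·J/r = 8.04×10^7 × 1.253×10^-4 / 0.0945 = 106600 N·m.
ω = 315 rad/s, so P_max = T_max·ω = 3.357×10^7 W.

33600 kW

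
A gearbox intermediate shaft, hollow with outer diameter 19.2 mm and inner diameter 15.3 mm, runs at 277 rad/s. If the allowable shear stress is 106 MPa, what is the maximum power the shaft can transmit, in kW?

24.4 kW

J = π(d_o⁴ − d_i⁴)/32 = π(0.0192⁴ − 0.0153⁴)/32 = 7.962×10^-9 m⁴.
T_max = τ_allow·J/r = 1.06×10^8 × 7.962×10^-9 / 0.00960 = 87.91 N·m.
ω = 277 rad/s, so P_max = T_max·ω = 2.435×10^4 W.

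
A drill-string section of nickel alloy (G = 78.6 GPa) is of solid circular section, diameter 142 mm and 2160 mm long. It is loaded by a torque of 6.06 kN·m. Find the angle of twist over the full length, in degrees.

0.239°

J = πd⁴/32 = π(0.142)⁴/32 = 3.992×10^-5 m⁴.
θ = T·L/(G·J) = 6060 × 2.16 / (78.6×10⁹ × 3.992×10^-5) = 4.172×10^-3 rad.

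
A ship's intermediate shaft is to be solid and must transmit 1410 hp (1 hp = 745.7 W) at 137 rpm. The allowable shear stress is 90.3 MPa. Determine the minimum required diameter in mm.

160 mm

ω = 2π·137/60 = 14.35 rad/s, so T = P/ω = 1410×745.7 / 14.35 = 73290 N·m.
For a solid shaft τ_max = 16T/(πd³), so d = (16T/(π τ_allow))^(1/3) = (16·73290/(π·9.03×10^7))^(1/3) = 0.1605 m.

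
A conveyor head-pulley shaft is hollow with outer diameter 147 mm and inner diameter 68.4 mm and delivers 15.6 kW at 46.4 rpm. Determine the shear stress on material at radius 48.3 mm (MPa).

ω = 2π·46.4/60 = 4.859 rad/s, so T = P/ω = 15.6×10³ / 4.859 = 3211 N·m.
J = π(d_o⁴ − d_i⁴)/32 = π(0.147⁴ − 0.0684⁴)/32 = 4.369×10^-5 m⁴.
Shear stress varies linearly with radius: τ = T·r/J = 3211 × 0.0483 / 4.369×10^-5 = 3.549×10^6 Pa.

3.55 MPa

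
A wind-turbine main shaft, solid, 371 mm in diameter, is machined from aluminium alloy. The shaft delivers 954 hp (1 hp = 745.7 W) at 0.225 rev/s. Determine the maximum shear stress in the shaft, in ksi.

ω = 2π·0.225 = 1.414 rad/s, so T = P/ω = 954×745.7 / 1.414 = 503200 N·m.
J = πd⁴/32 = π(0.371)⁴/32 = 1.860×10^-3 m⁴.
τ_max = T·r/J = 503200 × 0.185 / 1.860×10^-3 = 5.019×10^7 Pa.

7.28 ksi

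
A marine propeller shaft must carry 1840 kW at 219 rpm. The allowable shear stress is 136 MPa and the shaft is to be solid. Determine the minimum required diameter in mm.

ω = 2π·219/60 = 22.93 rad/s, so T = P/ω = 1840×10³ / 22.93 = 80230 N·m.
For a solid shaft τ_max = 16T/(πd³), so d = (16T/(π τ_allow))^(1/3) = (16·80230/(π·1.36×10^8))^(1/3) = 0.1443 m.

144 mm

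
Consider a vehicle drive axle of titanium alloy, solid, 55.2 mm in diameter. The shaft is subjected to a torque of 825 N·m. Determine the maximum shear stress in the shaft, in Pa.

2.50e7 Pa

J = πd⁴/32 = π(0.0552)⁴/32 = 9.115×10^-7 m⁴.
τ_max = T·r/J = 825.0 × 0.0276 / 9.115×10^-7 = 2.498×10^7 Pa.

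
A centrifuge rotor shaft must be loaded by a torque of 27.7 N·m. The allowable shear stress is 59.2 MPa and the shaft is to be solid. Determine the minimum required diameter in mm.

For a solid shaft τ_max = 16T/(πd³), so d = (16T/(π τ_allow))^(1/3) = (16·27.70/(π·5.92×10^7))^(1/3) = 0.01336 m.

13.4 mm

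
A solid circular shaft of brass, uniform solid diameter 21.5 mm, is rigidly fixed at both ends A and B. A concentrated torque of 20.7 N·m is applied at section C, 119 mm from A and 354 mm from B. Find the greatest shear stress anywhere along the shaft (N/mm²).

With uniform GJ and both ends fixed, compatibility θ_AC = θ_CB gives T_A·a = T_B·b, together with T_A + T_B = T₀.
T_A = T₀·b/(a+b) = 20.70·354/473.0 = 15.49 N·m; T_B = 5.208 N·m.
τ in each portion: τ_AC = 7.94×10^6 Pa, τ_CB = 2.67×10^6 Pa; maximum is in AC.
τ_max = T_AC·r/J = 15.49·0.0107/2.10×10^-8 = 7.939×10^6 Pa.

7.94 N/mm²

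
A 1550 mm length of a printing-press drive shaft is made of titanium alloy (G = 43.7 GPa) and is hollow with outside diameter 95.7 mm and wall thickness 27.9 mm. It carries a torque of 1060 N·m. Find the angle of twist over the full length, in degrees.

J = π(d_o⁴ − d_i⁴)/32 = π(0.0957⁴ − 0.0399⁴)/32 = 7.986×10^-6 m⁴.
θ = T·L/(G·J) = 1060 × 1.55 / (43.7×10⁹ × 7.986×10^-6) = 4.708×10^-3 rad.

0.270°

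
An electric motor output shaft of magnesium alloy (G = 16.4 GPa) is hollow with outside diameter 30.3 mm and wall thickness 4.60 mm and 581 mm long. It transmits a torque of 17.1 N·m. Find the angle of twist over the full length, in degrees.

0.548°

J = π(d_o⁴ − d_i⁴)/32 = π(0.0303⁴ − 0.0211⁴)/32 = 6.329×10^-8 m⁴.
θ = T·L/(G·J) = 17.10 × 0.581 / (16.4×10⁹ × 6.329×10^-8) = 9.572×10^-3 rad.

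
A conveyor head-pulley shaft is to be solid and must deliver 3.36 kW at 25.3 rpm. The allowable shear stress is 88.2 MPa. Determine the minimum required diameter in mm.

ω = 2π·25.3/60 = 2.649 rad/s, so T = P/ω = 3.36×10³ / 2.649 = 1268 N·m.
For a solid shaft τ_max = 16T/(πd³), so d = (16T/(π τ_allow))^(1/3) = (16·1268/(π·8.82×10^7))^(1/3) = 0.04184 m.

41.8 mm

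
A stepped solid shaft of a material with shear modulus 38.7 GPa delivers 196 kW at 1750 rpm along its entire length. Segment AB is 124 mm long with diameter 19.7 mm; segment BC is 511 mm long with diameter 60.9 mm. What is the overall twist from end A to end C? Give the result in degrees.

13.9°

ω = 2π·1750/60 = 183.3 rad/s, so T = P/ω = 196×10³ / 183.3 = 1070 N·m.
J_AB = π(0.0197)⁴/32 = 1.48×10^-8 m⁴; J_BC = π(0.0609)⁴/32 = 1.35×10^-6 m⁴.
θ = (T/G)·Σ L_i/J_i = (1070/38.7×10⁹)·(0.124/1.48×10^-8 + 0.511/1.35×10^-6) = 0.2422 rad.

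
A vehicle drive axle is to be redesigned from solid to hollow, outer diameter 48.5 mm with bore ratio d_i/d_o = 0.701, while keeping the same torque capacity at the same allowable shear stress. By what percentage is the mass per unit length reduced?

Equal τ_max and T ⇒ the solid shaft needs d_s³ = d_o³(1−k⁴), so d_s = 48.5·(1−0.701⁴)^(1/3) = 44.23 mm.
Area ratio A_h/A_s = d_o²(1−k²)/d_s² = (1−k²)/(1−k⁴)^(2/3) = 0.6115.
Mass saving = 1 − 0.6115 = 38.9 %.

38.9 %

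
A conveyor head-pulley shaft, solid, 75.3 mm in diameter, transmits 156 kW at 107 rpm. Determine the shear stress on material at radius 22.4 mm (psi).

ω = 2π·107/60 = 11.21 rad/s, so T = P/ω = 156×10³ / 11.21 = 13920 N·m.
J = πd⁴/32 = π(0.0753)⁴/32 = 3.156×10^-6 m⁴.
Shear stress varies linearly with radius: τ = T·r/J = 13920 × 0.0224 / 3.156×10^-6 = 9.881×10^7 Pa.

14300 psi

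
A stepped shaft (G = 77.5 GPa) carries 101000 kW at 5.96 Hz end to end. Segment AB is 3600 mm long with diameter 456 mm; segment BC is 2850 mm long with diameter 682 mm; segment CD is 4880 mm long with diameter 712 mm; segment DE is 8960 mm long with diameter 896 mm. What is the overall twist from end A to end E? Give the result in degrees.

2.63°

ω = 2π·5.96 = 37.45 rad/s, so T = P/ω = 101000×10³ / 37.45 = 2.697e6 N·m.
J_AB = π(0.456)⁴/32 = 4.24×10^-3 m⁴; J_BC = π(0.682)⁴/32 = 0.0212 m⁴; J_CD = π(0.712)⁴/32 = 0.0252 m⁴; J_DE = π(0.896)⁴/32 = 0.0633 m⁴.
θ = (T/G)·Σ L_i/J_i = (2.697e6/77.5×10⁹)·(3.60/4.24×10^-3 + 2.85/0.0212 + 4.88/0.0252 + 8.96/0.0633) = 0.04584 rad.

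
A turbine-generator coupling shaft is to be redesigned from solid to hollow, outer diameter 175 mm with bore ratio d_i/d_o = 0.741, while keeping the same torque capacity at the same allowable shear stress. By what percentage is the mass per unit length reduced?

42.7 %

Equal τ_max and T ⇒ the solid shaft needs d_s³ = d_o³(1−k⁴), so d_s = 175·(1−0.741⁴)^(1/3) = 155.3 mm.
Area ratio A_h/A_s = d_o²(1−k²)/d_s² = (1−k²)/(1−k⁴)^(2/3) = 0.5728.
Mass saving = 1 − 0.5728 = 42.7 %.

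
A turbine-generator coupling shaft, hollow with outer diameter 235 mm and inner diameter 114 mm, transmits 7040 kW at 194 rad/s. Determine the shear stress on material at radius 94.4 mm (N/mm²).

ω = 194 rad/s, so T = P/ω = 7040×10³ / 194.0 = 36290 N·m.
J = π(d_o⁴ − d_i⁴)/32 = π(0.235⁴ − 0.114⁴)/32 = 2.828×10^-4 m⁴.
Shear stress varies linearly with radius: τ = T·r/J = 36290 × 0.0944 / 2.828×10^-4 = 1.211×10^7 Pa.

12.1 N/mm²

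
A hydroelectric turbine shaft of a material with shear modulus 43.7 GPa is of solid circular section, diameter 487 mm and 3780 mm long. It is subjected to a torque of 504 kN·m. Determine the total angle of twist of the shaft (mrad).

J = πd⁴/32 = π(0.487)⁴/32 = 5.522×10^-3 m⁴.
θ = T·L/(G·J) = 504000 × 3.78 / (43.7×10⁹ × 5.522×10^-3) = 7.895×10^-3 rad.

7.89 mrad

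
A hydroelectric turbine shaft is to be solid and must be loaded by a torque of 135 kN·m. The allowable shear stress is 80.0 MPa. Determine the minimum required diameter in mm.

For a solid shaft τ_max = 16T/(πd³), so d = (16T/(π τ_allow))^(1/3) = (16·135000/(π·8.00×10^7))^(1/3) = 0.2048 m.

205 mm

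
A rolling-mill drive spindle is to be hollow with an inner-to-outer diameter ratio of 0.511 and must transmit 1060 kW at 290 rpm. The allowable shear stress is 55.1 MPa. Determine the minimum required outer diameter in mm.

151 mm

ω = 2π·290/60 = 30.37 rad/s, so T = P/ω = 1060×10³ / 30.37 = 34900 N·m.
For a hollow shaft with d_i/d_o = 0.511: τ_max = 16T/(π d_o³ (1−k⁴)), so d_o = [16T/(π τ_allow (1−k⁴))]^(1/3) = [16·34900/(π·5.51×10^7·0.9318)]^(1/3) = 0.1513 m.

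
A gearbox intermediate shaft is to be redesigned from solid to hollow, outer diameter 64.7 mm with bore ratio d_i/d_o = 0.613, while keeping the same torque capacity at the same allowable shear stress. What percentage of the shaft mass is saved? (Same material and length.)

Equal τ_max and T ⇒ the solid shaft needs d_s³ = d_o³(1−k⁴), so d_s = 64.7·(1−0.613⁴)^(1/3) = 61.50 mm.
Area ratio A_h/A_s = d_o²(1−k²)/d_s² = (1−k²)/(1−k⁴)^(2/3) = 0.6909.
Mass saving = 1 − 0.6909 = 30.9 %.

30.9 %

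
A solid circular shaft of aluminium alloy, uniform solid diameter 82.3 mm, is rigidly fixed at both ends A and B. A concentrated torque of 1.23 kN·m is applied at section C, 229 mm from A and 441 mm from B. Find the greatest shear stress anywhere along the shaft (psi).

With uniform GJ and both ends fixed, compatibility θ_AC = θ_CB gives T_A·a = T_B·b, together with T_A + T_B = T₀.
T_A = T₀·b/(a+b) = 1230·441/670.0 = 809.6 N·m; T_B = 420.4 N·m.
τ in each portion: τ_AC = 7.40×10^6 Pa, τ_CB = 3.84×10^6 Pa; maximum is in AC.
τ_max = T_AC·r/J = 809.6·0.0411/4.50×10^-6 = 7.397×10^6 Pa.

1070 psi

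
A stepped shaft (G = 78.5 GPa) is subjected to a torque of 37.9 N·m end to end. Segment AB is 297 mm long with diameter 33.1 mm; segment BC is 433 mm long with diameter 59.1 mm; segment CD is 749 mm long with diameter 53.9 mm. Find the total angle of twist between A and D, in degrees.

J_AB = π(0.0331)⁴/32 = 1.18×10^-7 m⁴; J_BC = π(0.0591)⁴/32 = 1.20×10^-6 m⁴; J_CD = π(0.0539)⁴/32 = 8.29×10^-7 m⁴.
θ = (T/G)·Σ L_i/J_i = (37.90/78.5×10⁹)·(0.297/1.18×10^-7 + 0.433/1.20×10^-6 + 0.749/8.29×10^-7) = 1.828×10^-3 rad.

0.105°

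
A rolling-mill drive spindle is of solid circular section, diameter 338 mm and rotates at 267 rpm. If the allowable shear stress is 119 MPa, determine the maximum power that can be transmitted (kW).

25200 kW

J = πd⁴/32 = π(0.338)⁴/32 = 1.281×10^-3 m⁴.
T_max = τ_allow·J/r = 1.19×10^8 × 1.281×10^-3 / 0.169 = 902300 N·m.
ω = 2π·267/60 = 27.96 rad/s, so P_max = T_max·ω = 2.523×10^7 W.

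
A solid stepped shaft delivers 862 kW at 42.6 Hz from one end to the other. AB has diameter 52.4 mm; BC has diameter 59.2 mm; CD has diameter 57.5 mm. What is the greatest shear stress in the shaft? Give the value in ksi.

ω = 2π·42.6 = 267.7 rad/s, so T = P/ω = 862×10³ / 267.7 = 3220 N·m.
Under the same torque, τ_max = 16T/(πd³) is largest where d is smallest — segment AB (d = 52.4 mm).
τ_max = 16·3220/(π·(0.0524)³) = 1.140×10^8 Pa.

16.5 ksi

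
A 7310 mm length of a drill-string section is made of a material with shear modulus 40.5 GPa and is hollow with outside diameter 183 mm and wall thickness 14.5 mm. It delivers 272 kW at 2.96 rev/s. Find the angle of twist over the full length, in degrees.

2.76°

ω = 2π·2.96 = 18.60 rad/s, so T = P/ω = 272×10³ / 18.60 = 14630 N·m.
J = π(d_o⁴ − d_i⁴)/32 = π(0.183⁴ − 0.154⁴)/32 = 5.489×10^-5 m⁴.
θ = T·L/(G·J) = 14630 × 7.31 / (40.5×10⁹ × 5.489×10^-5) = 0.04809 rad.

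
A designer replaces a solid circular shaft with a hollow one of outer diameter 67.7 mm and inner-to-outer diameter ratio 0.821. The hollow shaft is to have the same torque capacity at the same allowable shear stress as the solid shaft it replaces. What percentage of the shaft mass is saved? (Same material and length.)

Equal τ_max and T ⇒ the solid shaft needs d_s³ = d_o³(1−k⁴), so d_s = 67.7·(1−0.821⁴)^(1/3) = 55.32 mm.
Area ratio A_h/A_s = d_o²(1−k²)/d_s² = (1−k²)/(1−k⁴)^(2/3) = 0.4881.
Mass saving = 1 − 0.4881 = 51.2 %.

51.2 %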